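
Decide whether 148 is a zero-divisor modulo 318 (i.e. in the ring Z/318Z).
gcd(148, 318) = 2 > 1, so 148 is not a unit in Z/318Z. In Z/nZ every nonzero non-unit is a zero-divisor: explicitly, take b = 318/gcd = 159 ≠ 0 (mod 318); then 148·159 = 23532 = 74·318, i.e. 148·159 ≡ 0 (mod 318). So 148 is a zero-divisor.

Final answer: YES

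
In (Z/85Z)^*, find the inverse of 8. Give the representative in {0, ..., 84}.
8^(−1) ≡ 32 (mod 85)

Apply the extended Euclidean algorithm to (85, 8), tracking rows (r, s, t) with s·85 + t·8 = r. Each division r_prev = q·r_cur + r_new produces the new row as (previous row) − q·(current row):
  row A: (85, 1, 0)   [1·85 + 0·8 = 85]
  row B: (8, 0, 1)   [0·85 + 1·8 = 8]
  85 = 10·8 + 5   → row C = row A − 10·row B = (5, 1, −10)   [check: 1·85 − 10·8 = 5]
  8 = 1·5 + 3   → row D = row B − 1·row C = (3, −1, 11)   [check: −1·85 + 11·8 = 3]
  5 = 1·3 + 2   → row E = row C − 1·row D = (2, 2, −21)   [check: 2·85 − 21·8 = 2]
  3 = 1·2 + 1   → row F = row D − 1·row E = (1, −3, 32)   [check: −3·85 + 32·8 = 1]
  2 = 2·1 + 0   → remainder 0, stop. gcd = 1 (last nonzero row F).
The gcd is 1, so 8 is invertible mod 85. The last nonzero row gives −3·85 + 32·8 = 1, so t = 32. So 8^(−1) ≡ 32 (mod 85). Verify: 8 · 32 = 256 ≡ 1 (mod 85). ✓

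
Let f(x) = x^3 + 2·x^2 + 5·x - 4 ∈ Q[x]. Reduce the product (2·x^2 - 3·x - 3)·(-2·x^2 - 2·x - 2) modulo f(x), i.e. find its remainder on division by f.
First multiply in Q[x] without reducing: a · b = -4·x^4 + 2·x^3 + 8·x^2 + 12·x + 6. Now divide by f(x) = x^3 + 2·x^2 + 5·x - 4, eliminating the leading term at each step:
  leading term -4·x^4: subtract (-4·x)·f(x) = -4·x^4 - 8·x^3 - 20·x^2 + 16·x, leaving 10·x^3 + 28·x^2 - 4·x + 6
  leading term 10·x^3: subtract (10)·f(x) = 10·x^3 + 20·x^2 + 50·x - 40, leaving 8·x^2 - 54·x + 46
The degree is now < 3, so this is the remainder. Hence a · b ≡ 8·x^2 - 54·x + 46 in Q[x]/(f).

Final answer: a · b ≡ 8·x^2 - 54·x + 46 (mod f(x))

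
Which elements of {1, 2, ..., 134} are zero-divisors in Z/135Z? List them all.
nonzero zero-divisors of Z/135Z = {3, 5, 6, 9, 10, 12, 15, 18, 20, 21, 24, 25, 27, 30, 33, 35, 36, 39, 40, 42, 45, 48, 50, 51, 54, 55, 57, 60, 63, 65, 66, 69, 70, 72, 75, 78, 80, 81, 84, 85, 87, 90, 93, 95, 96, 99, 100, 102, 105, 108, 110, 111, 114, 115, 117, 120, 123, 125, 126, 129, 130, 132}

An element a ∈ Z/135Z (with a ≠ 0) is a zero-divisor iff gcd(a, 135) > 1 (because a is a unit precisely when gcd(a, n) = 1, and in Z/nZ every nonzero, non-unit element is a zero-divisor). Scan a = 1, ..., 134 and keep those with gcd(a, 135) > 1:
  gcd(3, 135) = 3, gcd(5, 135) = 5, gcd(6, 135) = 3, gcd(9, 135) = 9, gcd(10, 135) = 5, gcd(12, 135) = 3, gcd(15, 135) = 15, gcd(18, 135) = 9, gcd(20, 135) = 5, gcd(21, 135) = 3, gcd(24, 135) = 3, gcd(25, 135) = 5, gcd(27, 135) = 27, gcd(30, 135) = 15, gcd(33, 135) = 3, gcd(35, 135) = 5, gcd(36, 135) = 9, gcd(39, 135) = 3, gcd(40, 135) = 5, gcd(42, 135) = 3, gcd(45, 135) = 45, gcd(48, 135) = 3, gcd(50, 135) = 5, gcd(51, 135) = 3, gcd(54, 135) = 27, gcd(55, 135) = 5, gcd(57, 135) = 3, gcd(60, 135) = 15, gcd(63, 135) = 9, gcd(65, 135) = 5, gcd(66, 135) = 3, gcd(69, 135) = 3, gcd(70, 135) = 5, gcd(72, 135) = 9, gcd(75, 135) = 15, gcd(78, 135) = 3, gcd(80, 135) = 5, gcd(81, 135) = 27, gcd(84, 135) = 3, gcd(85, 135) = 5, gcd(87, 135) = 3, gcd(90, 135) = 45, gcd(93, 135) = 3, gcd(95, 135) = 5, gcd(96, 135) = 3, gcd(99, 135) = 9, gcd(100, 135) = 5, gcd(102, 135) = 3, gcd(105, 135) = 15, gcd(108, 135) = 27, gcd(110, 135) = 5, gcd(111, 135) = 3, gcd(114, 135) = 3, gcd(115, 135) = 5, gcd(117, 135) = 9, gcd(120, 135) = 15, gcd(123, 135) = 3, gcd(125, 135) = 5, gcd(126, 135) = 9, gcd(129, 135) = 3, gcd(130, 135) = 5, gcd(132, 135) = 3.
All other a ∈ {1, ..., 134} have gcd(a, 135) = 1 and are units. So the nonzero zero-divisors are exactly the 62 values of a appearing in this scan.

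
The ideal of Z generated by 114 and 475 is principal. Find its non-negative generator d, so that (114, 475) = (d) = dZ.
In the PID Z, (a, b) is generated by gcd(a, b). Compute gcd(475, 114) with the extended Euclidean algorithm, tracking rows (r, s, t) with s·475 + t·114 = r:
  row A: (475, 1, 0)   [1·475 + 0·114 = 475]
  row B: (114, 0, 1)   [0·475 + 1·114 = 114]
  475 = 4·114 + 19   → row C = row A − 4·row B = (19, 1, −4)   [check: 1·475 − 4·114 = 19]
  114 = 6·19 + 0   → remainder 0, stop. gcd = 19 (last nonzero row C).
So gcd(114, 475) = 19, with Bézout identity 1·475 − 4·114 = 19. Containment (⊇): the Bézout identity exhibits 19 as an element of (114, 475), giving (19) ⊆ (114, 475). Containment (⊆): since 19 | 114 and 19 | 475 (114 = 19·6, 475 = 19·25), every Z-linear combination of 114 and 475 is divisible by 19, so (114, 475) ⊆ (19). Therefore (114, 475) = (19), d = 19.

Final answer: (114, 475) = (19); d = 19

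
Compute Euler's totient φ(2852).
φ is multiplicative, with φ(p^e) = p^e − p^(e−1). Factorise 2852 = 2^2 · 23 · 31. Then
  φ(2852) = (2^2 − 2^1) · (23 − 1) · (31 − 1) = 2 · 22 · 30 = 1320.

Final answer: φ(2852) = 1320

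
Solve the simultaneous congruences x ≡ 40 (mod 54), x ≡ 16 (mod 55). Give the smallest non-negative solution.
x ≡ 1336 (mod 2970); the representative in [0, 2970) is 1336

The moduli 54, 55 are pairwise coprime, so by the CRT there is a unique solution mod 54·55 = 2970.
Solve by successive substitution. Start with x ≡ 40 (mod 54).
  Combine with x ≡ 16 (mod 55): write x = 40 + 54·t and require 40 + 54·t ≡ 16 (mod 55), i.e. 54·t ≡ 16 − 40 ≡ 31 (mod 55). Since 54^(−1) ≡ 54 (mod 55), t ≡ 54·31 ≡ 24 (mod 55). So x ≡ 40 + 54·24 = 1336 (mod 2970).
Unique solution in [0, 2970): x = 1336.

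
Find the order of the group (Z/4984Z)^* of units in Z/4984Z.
|(Z/4984Z)^*| = 2112

(Z/4984Z)^* consists of the classes a with gcd(a, 4984) = 1, so its order is φ(4984). φ is multiplicative, with φ(p^e) = p^e − p^(e−1). Factorise 4984 = 2^3 · 7 · 89. Then
  φ(4984) = (2^3 − 2^2) · (7 − 1) · (89 − 1) = 4 · 6 · 88 = 2112.
Thus |(Z/4984Z)^*| = 2112.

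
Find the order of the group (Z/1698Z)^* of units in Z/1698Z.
|(Z/1698Z)^*| = 564

(Z/1698Z)^* consists of the classes a with gcd(a, 1698) = 1, so its order is φ(1698). φ is multiplicative, with φ(p^e) = p^e − p^(e−1). Factorise 1698 = 2 · 3 · 283. Then
  φ(1698) = (2 − 1) · (3 − 1) · (283 − 1) = 1 · 2 · 282 = 564.
Thus |(Z/1698Z)^*| = 564.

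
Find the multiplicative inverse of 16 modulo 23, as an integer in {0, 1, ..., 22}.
Apply the extended Euclidean algorithm to (23, 16), tracking rows (r, s, t) with s·23 + t·16 = r. Each division r_prev = q·r_cur + r_new produces the new row as (previous row) − q·(current row):
  row A: (23, 1, 0)   [1·23 + 0·16 = 23]
  row B: (16, 0, 1)   [0·23 + 1·16 = 16]
  23 = 1·16 + 7   → row C = row A − 1·row B = (7, 1, −1)   [check: 1·23 − 1·16 = 7]
  16 = 2·7 + 2   → row D = row B − 2·row C = (2, −2, 3)   [check: −2·23 + 3·16 = 2]
  7 = 3·2 + 1   → row E = row C − 3·row D = (1, 7, −10)   [check: 7·23 − 10·16 = 1]
  2 = 2·1 + 0   → remainder 0, stop. gcd = 1 (last nonzero row E).
The gcd is 1, so 16 is invertible mod 23. The last nonzero row gives 7·23 − 10·16 = 1, so t = −10. So 16^(−1) ≡ −10 ≡ 13 (mod 23). Verify: 16 · 13 = 208 ≡ 1 (mod 23). ✓

Final answer: 16^(−1) ≡ 13 (mod 23)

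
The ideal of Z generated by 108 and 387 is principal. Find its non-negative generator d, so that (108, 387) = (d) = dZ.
(108, 387) = (9); d = 9

In the PID Z, (a, b) is generated by gcd(a, b). Compute gcd(387, 108) with the extended Euclidean algorithm, tracking rows (r, s, t) with s·387 + t·108 = r:
  row A: (387, 1, 0)   [1·387 + 0·108 = 387]
  row B: (108, 0, 1)   [0·387 + 1·108 = 108]
  387 = 3·108 + 63   → row C = row A − 3·row B = (63, 1, −3)   [check: 1·387 − 3·108 = 63]
  108 = 1·63 + 45   → row D = row B − 1·row C = (45, −1, 4)   [check: −1·387 + 4·108 = 45]
  63 = 1·45 + 18   → row E = row C − 1·row D = (18, 2, −7)   [check: 2·387 − 7·108 = 18]
  45 = 2·18 + 9   → row F = row D − 2·row E = (9, −5, 18)   [check: −5·387 + 18·108 = 9]
  18 = 2·9 + 0   → remainder 0, stop. gcd = 9 (last nonzero row F).
So gcd(108, 387) = 9, with Bézout identity −5·387 + 18·108 = 9. Containment (⊇): the Bézout identity exhibits 9 as an element of (108, 387), giving (9) ⊆ (108, 387). Containment (⊆): since 9 | 108 and 9 | 387 (108 = 9·12, 387 = 9·43), every Z-linear combination of 108 and 387 is divisible by 9, so (108, 387) ⊆ (9). Therefore (108, 387) = (9), d = 9.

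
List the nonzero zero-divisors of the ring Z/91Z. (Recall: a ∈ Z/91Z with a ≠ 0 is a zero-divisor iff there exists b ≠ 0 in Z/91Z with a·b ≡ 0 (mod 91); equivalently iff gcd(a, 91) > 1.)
nonzero zero-divisors of Z/91Z = {7, 13, 14, 21, 26, 28, 35, 39, 42, 49, 52, 56, 63, 65, 70, 77, 78, 84}

An element a ∈ Z/91Z (with a ≠ 0) is a zero-divisor iff gcd(a, 91) > 1 (because a is a unit precisely when gcd(a, n) = 1, and in Z/nZ every nonzero, non-unit element is a zero-divisor). Scan a = 1, ..., 90 and keep those with gcd(a, 91) > 1:
  gcd(7, 91) = 7, gcd(13, 91) = 13, gcd(14, 91) = 7, gcd(21, 91) = 7, gcd(26, 91) = 13, gcd(28, 91) = 7, gcd(35, 91) = 7, gcd(39, 91) = 13, gcd(42, 91) = 7, gcd(49, 91) = 7, gcd(52, 91) = 13, gcd(56, 91) = 7, gcd(63, 91) = 7, gcd(65, 91) = 13, gcd(70, 91) = 7, gcd(77, 91) = 7, gcd(78, 91) = 13, gcd(84, 91) = 7.
All other a ∈ {1, ..., 90} have gcd(a, 91) = 1 and are units. So the nonzero zero-divisors are exactly the 18 values of a appearing in this scan.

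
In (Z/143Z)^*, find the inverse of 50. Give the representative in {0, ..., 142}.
50^(−1) ≡ 123 (mod 143)

Apply the extended Euclidean algorithm to (143, 50), tracking rows (r, s, t) with s·143 + t·50 = r. Each division r_prev = q·r_cur + r_new produces the new row as (previous row) − q·(current row):
  row A: (143, 1, 0)   [1·143 + 0·50 = 143]
  row B: (50, 0, 1)   [0·143 + 1·50 = 50]
  143 = 2·50 + 43   → row C = row A − 2·row B = (43, 1, −2)   [check: 1·143 − 2·50 = 43]
  50 = 1·43 + 7   → row D = row B − 1·row C = (7, −1, 3)   [check: −1·143 + 3·50 = 7]
  43 = 6·7 + 1   → row E = row C − 6·row D = (1, 7, −20)   [check: 7·143 − 20·50 = 1]
  7 = 7·1 + 0   → remainder 0, stop. gcd = 1 (last nonzero row E).
The gcd is 1, so 50 is invertible mod 143. The last nonzero row gives 7·143 − 20·50 = 1, so t = −20. So 50^(−1) ≡ −20 ≡ 123 (mod 143). Verify: 50 · 123 = 6150 ≡ 1 (mod 143). ✓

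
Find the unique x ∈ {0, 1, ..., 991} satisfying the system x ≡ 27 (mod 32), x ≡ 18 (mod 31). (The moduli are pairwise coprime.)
x ≡ 731 (mod 992); the representative in [0, 992) is 731

The moduli 32, 31 are pairwise coprime, so by the CRT there is a unique solution mod 32·31 = 992.
Solve by successive substitution. Start with x ≡ 27 (mod 32).
  Combine with x ≡ 18 (mod 31): write x = 27 + 32·t and require 27 + 32·t ≡ 18 (mod 31), i.e. 32·t ≡ 18 − 27 ≡ 22 (mod 31). Since 32^(−1) ≡ 1 (mod 31) (32 ≡ 1 (mod 31)), t ≡ 1·22 ≡ 22 (mod 31). So x ≡ 27 + 32·22 = 731 (mod 992).
Unique solution in [0, 992): x = 731.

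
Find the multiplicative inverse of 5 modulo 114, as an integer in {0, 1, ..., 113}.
Apply the extended Euclidean algorithm to (114, 5), tracking rows (r, s, t) with s·114 + t·5 = r. Each division r_prev = q·r_cur + r_new produces the new row as (previous row) − q·(current row):
  row A: (114, 1, 0)   [1·114 + 0·5 = 114]
  row B: (5, 0, 1)   [0·114 + 1·5 = 5]
  114 = 22·5 + 4   → row C = row A − 22·row B = (4, 1, −22)   [check: 1·114 − 22·5 = 4]
  5 = 1·4 + 1   → row D = row B − 1·row C = (1, −1, 23)   [check: −1·114 + 23·5 = 1]
  4 = 4·1 + 0   → remainder 0, stop. gcd = 1 (last nonzero row D).
The gcd is 1, so 5 is invertible mod 114. The last nonzero row gives −1·114 + 23·5 = 1, so t = 23. So 5^(−1) ≡ 23 (mod 114). Verify: 5 · 23 = 115 ≡ 1 (mod 114). ✓

Final answer: 5^(−1) ≡ 23 (mod 114)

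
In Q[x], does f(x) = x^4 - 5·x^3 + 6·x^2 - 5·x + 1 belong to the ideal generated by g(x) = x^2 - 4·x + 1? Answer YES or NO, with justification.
In Q[x] the ideal (g) consists of all multiples of g, so f ∈ (g) iff g | f, i.e. iff the remainder of f on division by g is 0. Divide f by g (g is monic, so eliminate the leading term of the running remainder at each step):
  leading term x^4: subtract (x^2)·g(x) = x^4 - 4·x^3 + x^2, leaving -x^3 + 5·x^2 - 5·x + 1
  leading term -x^3: subtract (-x)·g(x) = -x^3 + 4·x^2 - x, leaving x^2 - 4·x + 1
  leading term x^2: subtract (1)·g(x) = x^2 - 4·x + 1, leaving 0
The remainder is 0, so f(x) = g(x) · h(x) with h(x) = x^2 - x + 1. Hence g | f, i.e. f ∈ (g).

Final answer: YES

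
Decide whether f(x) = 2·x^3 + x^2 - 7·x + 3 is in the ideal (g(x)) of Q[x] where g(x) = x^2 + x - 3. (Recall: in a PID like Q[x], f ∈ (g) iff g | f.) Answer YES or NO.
In Q[x] the ideal (g) consists of all multiples of g, so f ∈ (g) iff g | f, i.e. iff the remainder of f on division by g is 0. Divide f by g (g is monic, so eliminate the leading term of the running remainder at each step):
  leading term 2·x^3: subtract (2·x)·g(x) = 2·x^3 + 2·x^2 - 6·x, leaving -x^2 - x + 3
  leading term -x^2: subtract (-1)·g(x) = -x^2 - x + 3, leaving 0
The remainder is 0, so f(x) = g(x) · h(x) with h(x) = 2·x - 1. Hence g | f, i.e. f ∈ (g).

Final answer: YES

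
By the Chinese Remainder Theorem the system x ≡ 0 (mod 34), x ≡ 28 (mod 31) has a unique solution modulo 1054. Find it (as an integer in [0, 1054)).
The moduli 34, 31 are pairwise coprime, so by the CRT there is a unique solution mod 34·31 = 1054.
Solve by successive substitution. Start with x ≡ 0 (mod 34).
  Combine with x ≡ 28 (mod 31): write x = 34·t and require 34·t ≡ 28 (mod 31). Since 34^(−1) ≡ 21 (mod 31) (34 ≡ 3 (mod 31)), t ≡ 21·28 ≡ 30 (mod 31). So x ≡ 34·30 = 1020 (mod 1054).
Unique solution in [0, 1054): x = 1020.

Final answer: x ≡ 1020 (mod 1054); the representative in [0, 1054) is 1020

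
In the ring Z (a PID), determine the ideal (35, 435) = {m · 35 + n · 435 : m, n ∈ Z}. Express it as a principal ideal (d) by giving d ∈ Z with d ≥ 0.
(35, 435) = (5); d = 5

In the PID Z, (a, b) is generated by gcd(a, b). Compute gcd(435, 35) with the extended Euclidean algorithm, tracking rows (r, s, t) with s·435 + t·35 = r:
  row A: (435, 1, 0)   [1·435 + 0·35 = 435]
  row B: (35, 0, 1)   [0·435 + 1·35 = 35]
  435 = 12·35 + 15   → row C = row A − 12·row B = (15, 1, −12)   [check: 1·435 − 12·35 = 15]
  35 = 2·15 + 5   → row D = row B − 2·row C = (5, −2, 25)   [check: −2·435 + 25·35 = 5]
  15 = 3·5 + 0   → remainder 0, stop. gcd = 5 (last nonzero row D).
So gcd(35, 435) = 5, with Bézout identity −2·435 + 25·35 = 5. Containment (⊇): the Bézout identity exhibits 5 as an element of (35, 435), giving (5) ⊆ (35, 435). Containment (⊆): since 5 | 35 and 5 | 435 (35 = 5·7, 435 = 5·87), every Z-linear combination of 35 and 435 is divisible by 5, so (35, 435) ⊆ (5). Therefore (35, 435) = (5), d = 5.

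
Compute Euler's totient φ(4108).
φ is multiplicative, with φ(p^e) = p^e − p^(e−1). Factorise 4108 = 2^2 · 13 · 79. Then
  φ(4108) = (2^2 − 2^1) · (13 − 1) · (79 − 1) = 2 · 12 · 78 = 1872.

Final answer: φ(4108) = 1872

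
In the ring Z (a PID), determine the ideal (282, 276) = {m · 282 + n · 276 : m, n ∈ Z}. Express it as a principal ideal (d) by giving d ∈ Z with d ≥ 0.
In the PID Z, (a, b) is generated by gcd(a, b). Compute gcd(282, 276) with the extended Euclidean algorithm, tracking rows (r, s, t) with s·282 + t·276 = r:
  row A: (282, 1, 0)   [1·282 + 0·276 = 282]
  row B: (276, 0, 1)   [0·282 + 1·276 = 276]
  282 = 1·276 + 6   → row C = row A − 1·row B = (6, 1, −1)   [check: 1·282 − 1·276 = 6]
  276 = 46·6 + 0   → remainder 0, stop. gcd = 6 (last nonzero row C).
So gcd(282, 276) = 6, with Bézout identity 1·282 − 1·276 = 6. Containment (⊇): the Bézout identity exhibits 6 as an element of (282, 276), giving (6) ⊆ (282, 276). Containment (⊆): since 6 | 282 and 6 | 276 (282 = 6·47, 276 = 6·46), every Z-linear combination of 282 and 276 is divisible by 6, so (282, 276) ⊆ (6). Therefore (282, 276) = (6), d = 6.

Final answer: (282, 276) = (6); d = 6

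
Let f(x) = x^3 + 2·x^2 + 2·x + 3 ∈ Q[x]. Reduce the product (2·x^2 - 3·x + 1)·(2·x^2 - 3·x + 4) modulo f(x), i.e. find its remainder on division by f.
a · b ≡ 51·x^2 + 13·x + 64 (mod f(x))

First multiply in Q[x] without reducing: a · b = 4·x^4 - 12·x^3 + 19·x^2 - 15·x + 4. Now divide by f(x) = x^3 + 2·x^2 + 2·x + 3, eliminating the leading term at each step:
  leading term 4·x^4: subtract (4·x)·f(x) = 4·x^4 + 8·x^3 + 8·x^2 + 12·x, leaving -20·x^3 + 11·x^2 - 27·x + 4
  leading term -20·x^3: subtract (-20)·f(x) = -20·x^3 - 40·x^2 - 40·x - 60, leaving 51·x^2 + 13·x + 64
The degree is now < 3, so this is the remainder. Hence a · b ≡ 51·x^2 + 13·x + 64 in Q[x]/(f).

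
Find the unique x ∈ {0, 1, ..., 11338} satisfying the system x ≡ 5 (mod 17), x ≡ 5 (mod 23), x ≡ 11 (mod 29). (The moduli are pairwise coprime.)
x ≡ 6652 (mod 11339); the representative in [0, 11339) is 6652

The moduli 17, 23, 29 are pairwise coprime, so by the CRT there is a unique solution mod 17·23·29 = 11339.
Solve by successive substitution. Start with x ≡ 5 (mod 17).
  Combine with x ≡ 5 (mod 23): write x = 5 + 17·t and require 5 + 17·t ≡ 5 (mod 23), i.e. 17·t ≡ 5 − 5 ≡ 0 (mod 23). Since 17^(−1) ≡ 19 (mod 23), t ≡ 19·0 ≡ 0 (mod 23). So x ≡ 5 + 17·0 = 5 (mod 391).
  Combine with x ≡ 11 (mod 29): write x = 5 + 391·t and require 5 + 391·t ≡ 11 (mod 29), i.e. 391·t ≡ 11 − 5 ≡ 6 (mod 29). Since 391^(−1) ≡ 27 (mod 29) (391 ≡ 14 (mod 29)), t ≡ 27·6 ≡ 17 (mod 29). So x ≡ 5 + 391·17 = 6652 (mod 11339).
Unique solution in [0, 11339): x = 6652.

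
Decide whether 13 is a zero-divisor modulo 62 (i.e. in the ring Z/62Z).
NO

gcd(13, 62) = 1, so 13 is a unit in Z/62Z (it has a multiplicative inverse). A unit cannot be a zero-divisor: if 13·b ≡ 0 then multiplying both sides by 13^(−1) gives b ≡ 0. So 13 is not a zero-divisor.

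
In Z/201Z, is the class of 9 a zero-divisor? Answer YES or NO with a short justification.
gcd(9, 201) = 3 > 1, so 9 is not a unit in Z/201Z. In Z/nZ every nonzero non-unit is a zero-divisor: explicitly, take b = 201/gcd = 67 ≠ 0 (mod 201); then 9·67 = 603 = 3·201, i.e. 9·67 ≡ 0 (mod 201). So 9 is a zero-divisor.

Final answer: YES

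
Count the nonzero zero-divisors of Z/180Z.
Z/180Z has 131 nonzero zero-divisors

In Z/180Z each nonzero element is either a unit (gcd with 180 is 1) or a zero-divisor (gcd > 1). The number of units is φ(180): factorise 180 = 2^2 · 3^2 · 5, so φ(180) = (2^2 − 2^1) · (3^2 − 3^1) · (5 − 1) = 2 · 6 · 4 = 48. The nonzero elements number 180 − 1 = 179. Hence the nonzero zero-divisors number 179 − 48 = 131.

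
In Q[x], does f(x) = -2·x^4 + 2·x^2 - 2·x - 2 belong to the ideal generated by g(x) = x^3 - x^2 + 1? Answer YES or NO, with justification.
In Q[x] the ideal (g) consists of all multiples of g, so f ∈ (g) iff g | f, i.e. iff the remainder of f on division by g is 0. Divide f by g (g is monic, so eliminate the leading term of the running remainder at each step):
  leading term -2·x^4: subtract (-2·x)·g(x) = -2·x^4 + 2·x^3 - 2·x, leaving -2·x^3 + 2·x^2 - 2
  leading term -2·x^3: subtract (-2)·g(x) = -2·x^3 + 2·x^2 - 2, leaving 0
The remainder is 0, so f(x) = g(x) · h(x) with h(x) = -2·x - 2. Hence g | f, i.e. f ∈ (g).

Final answer: YES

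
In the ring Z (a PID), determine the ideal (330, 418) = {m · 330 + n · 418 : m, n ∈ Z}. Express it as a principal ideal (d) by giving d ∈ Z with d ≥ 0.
In the PID Z, (a, b) is generated by gcd(a, b). Compute gcd(418, 330) with the extended Euclidean algorithm, tracking rows (r, s, t) with s·418 + t·330 = r:
  row A: (418, 1, 0)   [1·418 + 0·330 = 418]
  row B: (330, 0, 1)   [0·418 + 1·330 = 330]
  418 = 1·330 + 88   → row C = row A − 1·row B = (88, 1, −1)   [check: 1·418 − 1·330 = 88]
  330 = 3·88 + 66   → row D = row B − 3·row C = (66, −3, 4)   [check: −3·418 + 4·330 = 66]
  88 = 1·66 + 22   → row E = row C − 1·row D = (22, 4, −5)   [check: 4·418 − 5·330 = 22]
  66 = 3·22 + 0   → remainder 0, stop. gcd = 22 (last nonzero row E).
So gcd(330, 418) = 22, with Bézout identity 4·418 − 5·330 = 22. Containment (⊇): the Bézout identity exhibits 22 as an element of (330, 418), giving (22) ⊆ (330, 418). Containment (⊆): since 22 | 330 and 22 | 418 (330 = 22·15, 418 = 22·19), every Z-linear combination of 330 and 418 is divisible by 22, so (330, 418) ⊆ (22). Therefore (330, 418) = (22), d = 22.

Final answer: (330, 418) = (22); d = 22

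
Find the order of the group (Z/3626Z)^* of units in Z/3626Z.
|(Z/3626Z)^*| = 1512

(Z/3626Z)^* consists of the classes a with gcd(a, 3626) = 1, so its order is φ(3626). φ is multiplicative, with φ(p^e) = p^e − p^(e−1). Factorise 3626 = 2 · 7^2 · 37. Then
  φ(3626) = (2 − 1) · (7^2 − 7^1) · (37 − 1) = 1 · 42 · 36 = 1512.
Thus |(Z/3626Z)^*| = 1512.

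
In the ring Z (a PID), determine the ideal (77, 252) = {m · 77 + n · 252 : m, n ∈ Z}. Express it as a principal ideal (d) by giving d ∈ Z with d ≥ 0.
In the PID Z, (a, b) is generated by gcd(a, b). Compute gcd(252, 77) with the extended Euclidean algorithm, tracking rows (r, s, t) with s·252 + t·77 = r:
  row A: (252, 1, 0)   [1·252 + 0·77 = 252]
  row B: (77, 0, 1)   [0·252 + 1·77 = 77]
  252 = 3·77 + 21   → row C = row A − 3·row B = (21, 1, −3)   [check: 1·252 − 3·77 = 21]
  77 = 3·21 + 14   → row D = row B − 3·row C = (14, −3, 10)   [check: −3·252 + 10·77 = 14]
  21 = 1·14 + 7   → row E = row C − 1·row D = (7, 4, −13)   [check: 4·252 − 13·77 = 7]
  14 = 2·7 + 0   → remainder 0, stop. gcd = 7 (last nonzero row E).
So gcd(77, 252) = 7, with Bézout identity 4·252 − 13·77 = 7. Containment (⊇): the Bézout identity exhibits 7 as an element of (77, 252), giving (7) ⊆ (77, 252). Containment (⊆): since 7 | 77 and 7 | 252 (77 = 7·11, 252 = 7·36), every Z-linear combination of 77 and 252 is divisible by 7, so (77, 252) ⊆ (7). Therefore (77, 252) = (7), d = 7.

Final answer: (77, 252) = (7); d = 7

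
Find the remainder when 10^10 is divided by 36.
28

Use repeated squaring. Binary(10) = 1010. Walk through the bits of the exponent 10 left-to-right: at each bit after the leading one, square the running value, then multiply by 10 if the bit is 1 (always reducing mod 36):
  bit 1 = 1 (leading): start with 10.
  bit 2 = 0: square 10^2 = 100 ≡ 28 (mod 36).
  bit 3 = 1: square 28^2 = 784 ≡ 28; bit is 1, so multiply 28·10 = 280 ≡ 28 (mod 36).
  bit 4 = 0: square 28^2 = 784 ≡ 28 (mod 36).
Final value: 10^10 ≡ 28 (mod 36).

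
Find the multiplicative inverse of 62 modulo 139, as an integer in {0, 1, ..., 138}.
Apply the extended Euclidean algorithm to (139, 62), tracking rows (r, s, t) with s·139 + t·62 = r. Each division r_prev = q·r_cur + r_new produces the new row as (previous row) − q·(current row):
  row A: (139, 1, 0)   [1·139 + 0·62 = 139]
  row B: (62, 0, 1)   [0·139 + 1·62 = 62]
  139 = 2·62 + 15   → row C = row A − 2·row B = (15, 1, −2)   [check: 1·139 − 2·62 = 15]
  62 = 4·15 + 2   → row D = row B − 4·row C = (2, −4, 9)   [check: −4·139 + 9·62 = 2]
  15 = 7·2 + 1   → row E = row C − 7·row D = (1, 29, −65)   [check: 29·139 − 65·62 = 1]
  2 = 2·1 + 0   → remainder 0, stop. gcd = 1 (last nonzero row E).
The gcd is 1, so 62 is invertible mod 139. The last nonzero row gives 29·139 − 65·62 = 1, so t = −65. So 62^(−1) ≡ −65 ≡ 74 (mod 139). Verify: 62 · 74 = 4588 ≡ 1 (mod 139). ✓

Final answer: 62^(−1) ≡ 74 (mod 139)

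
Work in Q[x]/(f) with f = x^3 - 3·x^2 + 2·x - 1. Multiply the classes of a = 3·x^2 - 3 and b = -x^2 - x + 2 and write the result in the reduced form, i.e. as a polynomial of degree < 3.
First multiply in Q[x] without reducing: a · b = -3·x^4 - 3·x^3 + 9·x^2 + 3·x - 6. Now divide by f(x) = x^3 - 3·x^2 + 2·x - 1, eliminating the leading term at each step:
  leading term -3·x^4: subtract (-3·x)·f(x) = -3·x^4 + 9·x^3 - 6·x^2 + 3·x, leaving -12·x^3 + 15·x^2 - 6
  leading term -12·x^3: subtract (-12)·f(x) = -12·x^3 + 36·x^2 - 24·x + 12, leaving -21·x^2 + 24·x - 18
The degree is now < 3, so this is the remainder. Hence a · b ≡ -21·x^2 + 24·x - 18 in Q[x]/(f).

Final answer: a · b ≡ -21·x^2 + 24·x - 18 (mod f(x))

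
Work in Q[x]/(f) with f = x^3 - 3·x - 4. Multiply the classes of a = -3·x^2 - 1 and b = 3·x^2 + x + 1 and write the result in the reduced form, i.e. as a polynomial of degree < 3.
First multiply in Q[x] without reducing: a · b = -9·x^4 - 3·x^3 - 6·x^2 - x - 1. Now divide by f(x) = x^3 - 3·x - 4, eliminating the leading term at each step:
  leading term -9·x^4: subtract (-9·x)·f(x) = -9·x^4 + 27·x^2 + 36·x, leaving -3·x^3 - 33·x^2 - 37·x - 1
  leading term -3·x^3: subtract (-3)·f(x) = -3·x^3 + 9·x + 12, leaving -33·x^2 - 46·x - 13
The degree is now < 3, so this is the remainder. Hence a · b ≡ -33·x^2 - 46·x - 13 in Q[x]/(f).

Final answer: a · b ≡ -33·x^2 - 46·x - 13 (mod f(x))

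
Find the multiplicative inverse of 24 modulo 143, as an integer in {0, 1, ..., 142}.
24^(−1) ≡ 6 (mod 143)

Apply the extended Euclidean algorithm to (143, 24), tracking rows (r, s, t) with s·143 + t·24 = r. Each division r_prev = q·r_cur + r_new produces the new row as (previous row) − q·(current row):
  row A: (143, 1, 0)   [1·143 + 0·24 = 143]
  row B: (24, 0, 1)   [0·143 + 1·24 = 24]
  143 = 5·24 + 23   → row C = row A − 5·row B = (23, 1, −5)   [check: 1·143 − 5·24 = 23]
  24 = 1·23 + 1   → row D = row B − 1·row C = (1, −1, 6)   [check: −1·143 + 6·24 = 1]
  23 = 23·1 + 0   → remainder 0, stop. gcd = 1 (last nonzero row D).
The gcd is 1, so 24 is invertible mod 143. The last nonzero row gives −1·143 + 6·24 = 1, so t = 6. So 24^(−1) ≡ 6 (mod 143). Verify: 24 · 6 = 144 ≡ 1 (mod 143). ✓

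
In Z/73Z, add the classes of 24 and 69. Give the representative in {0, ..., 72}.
Both summands are already reduced mod 73. 24 + 69 = 93; 93 = 1·73 + 20, so (24 + 69) mod 73 = 20.

Final answer: 20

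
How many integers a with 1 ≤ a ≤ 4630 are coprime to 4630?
The number of a ∈ {1, ..., 4630} with gcd(a, 4630) = 1 is by definition Euler's totient φ(4630). φ is multiplicative, with φ(p^e) = p^e − p^(e−1). Factorise 4630 = 2 · 5 · 463. Then
  φ(4630) = (2 − 1) · (5 − 1) · (463 − 1) = 1 · 4 · 462 = 1848.
So there are 1848 such integers.

Final answer: 1848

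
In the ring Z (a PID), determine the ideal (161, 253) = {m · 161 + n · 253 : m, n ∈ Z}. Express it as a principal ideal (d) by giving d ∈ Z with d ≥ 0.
(161, 253) = (23); d = 23

In the PID Z, (a, b) is generated by gcd(a, b). Compute gcd(253, 161) with the extended Euclidean algorithm, tracking rows (r, s, t) with s·253 + t·161 = r:
  row A: (253, 1, 0)   [1·253 + 0·161 = 253]
  row B: (161, 0, 1)   [0·253 + 1·161 = 161]
  253 = 1·161 + 92   → row C = row A − 1·row B = (92, 1, −1)   [check: 1·253 − 1·161 = 92]
  161 = 1·92 + 69   → row D = row B − 1·row C = (69, −1, 2)   [check: −1·253 + 2·161 = 69]
  92 = 1·69 + 23   → row E = row C − 1·row D = (23, 2, −3)   [check: 2·253 − 3·161 = 23]
  69 = 3·23 + 0   → remainder 0, stop. gcd = 23 (last nonzero row E).
So gcd(161, 253) = 23, with Bézout identity 2·253 − 3·161 = 23. Containment (⊇): the Bézout identity exhibits 23 as an element of (161, 253), giving (23) ⊆ (161, 253). Containment (⊆): since 23 | 161 and 23 | 253 (161 = 23·7, 253 = 23·11), every Z-linear combination of 161 and 253 is divisible by 23, so (161, 253) ⊆ (23). Therefore (161, 253) = (23), d = 23.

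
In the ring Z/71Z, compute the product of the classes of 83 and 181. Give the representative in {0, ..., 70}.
42

Reduce the factors first: 83 ≡ 12, 181 ≡ 39 (mod 71), so 83 · 181 ≡ 12 · 39 (mod 71). 12 · 39 = 468. Dividing by 71: 468 = 6·71 + 42. So (83 · 181) mod 71 = 42.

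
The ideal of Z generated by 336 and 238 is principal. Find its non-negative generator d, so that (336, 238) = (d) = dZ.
In the PID Z, (a, b) is generated by gcd(a, b). Compute gcd(336, 238) with the extended Euclidean algorithm, tracking rows (r, s, t) with s·336 + t·238 = r:
  row A: (336, 1, 0)   [1·336 + 0·238 = 336]
  row B: (238, 0, 1)   [0·336 + 1·238 = 238]
  336 = 1·238 + 98   → row C = row A − 1·row B = (98, 1, −1)   [check: 1·336 − 1·238 = 98]
  238 = 2·98 + 42   → row D = row B − 2·row C = (42, −2, 3)   [check: −2·336 + 3·238 = 42]
  98 = 2·42 + 14   → row E = row C − 2·row D = (14, 5, −7)   [check: 5·336 − 7·238 = 14]
  42 = 3·14 + 0   → remainder 0, stop. gcd = 14 (last nonzero row E).
So gcd(336, 238) = 14, with Bézout identity 5·336 − 7·238 = 14. Containment (⊇): the Bézout identity exhibits 14 as an element of (336, 238), giving (14) ⊆ (336, 238). Containment (⊆): since 14 | 336 and 14 | 238 (336 = 14·24, 238 = 14·17), every Z-linear combination of 336 and 238 is divisible by 14, so (336, 238) ⊆ (14). Therefore (336, 238) = (14), d = 14.

Final answer: (336, 238) = (14); d = 14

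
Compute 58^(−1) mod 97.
Apply the extended Euclidean algorithm to (97, 58), tracking rows (r, s, t) with s·97 + t·58 = r. Each division r_prev = q·r_cur + r_new produces the new row as (previous row) − q·(current row):
  row A: (97, 1, 0)   [1·97 + 0·58 = 97]
  row B: (58, 0, 1)   [0·97 + 1·58 = 58]
  97 = 1·58 + 39   → row C = row A − 1·row B = (39, 1, −1)   [check: 1·97 − 1·58 = 39]
  58 = 1·39 + 19   → row D = row B − 1·row C = (19, −1, 2)   [check: −1·97 + 2·58 = 19]
  39 = 2·19 + 1   → row E = row C − 2·row D = (1, 3, −5)   [check: 3·97 − 5·58 = 1]
  19 = 19·1 + 0   → remainder 0, stop. gcd = 1 (last nonzero row E).
The gcd is 1, so 58 is invertible mod 97. The last nonzero row gives 3·97 − 5·58 = 1, so t = −5. So 58^(−1) ≡ −5 ≡ 92 (mod 97). Verify: 58 · 92 = 5336 ≡ 1 (mod 97). ✓

Final answer: 58^(−1) ≡ 92 (mod 97)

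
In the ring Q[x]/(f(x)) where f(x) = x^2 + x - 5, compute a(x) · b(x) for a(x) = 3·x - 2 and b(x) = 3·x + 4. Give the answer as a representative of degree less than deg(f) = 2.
a · b ≡ 37 - 3·x (mod f(x))

First multiply in Q[x] without reducing: a · b = 9·x^2 + 6·x - 8. Now divide by f(x) = x^2 + x - 5, eliminating the leading term at each step:
  leading term 9·x^2: subtract (9)·f(x) = 9·x^2 + 9·x - 45, leaving 37 - 3·x
The degree is now < 2, so this is the remainder. Hence a · b ≡ 37 - 3·x in Q[x]/(f).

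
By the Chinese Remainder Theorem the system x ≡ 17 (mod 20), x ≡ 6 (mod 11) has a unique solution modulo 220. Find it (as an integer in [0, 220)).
The moduli 20, 11 are pairwise coprime, so by the CRT there is a unique solution mod 20·11 = 220.
Solve by successive substitution. Start with x ≡ 17 (mod 20).
  Combine with x ≡ 6 (mod 11): write x = 17 + 20·t and require 17 + 20·t ≡ 6 (mod 11), i.e. 20·t ≡ 6 − 17 ≡ 0 (mod 11). Since 20^(−1) ≡ 5 (mod 11) (20 ≡ 9 (mod 11)), t ≡ 5·0 ≡ 0 (mod 11). So x ≡ 17 + 20·0 = 17 (mod 220).
Unique solution in [0, 220): x = 17.

Final answer: x ≡ 17 (mod 220); the representative in [0, 220) is 17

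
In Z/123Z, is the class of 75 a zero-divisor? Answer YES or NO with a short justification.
gcd(75, 123) = 3 > 1, so 75 is not a unit in Z/123Z. In Z/nZ every nonzero non-unit is a zero-divisor: explicitly, take b = 123/gcd = 41 ≠ 0 (mod 123); then 75·41 = 3075 = 25·123, i.e. 75·41 ≡ 0 (mod 123). So 75 is a zero-divisor.

Final answer: YES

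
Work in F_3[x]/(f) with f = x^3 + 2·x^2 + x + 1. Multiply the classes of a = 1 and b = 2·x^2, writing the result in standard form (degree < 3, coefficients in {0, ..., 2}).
a · b ≡ 2·x^2 (mod f(x))

Multiply as integer polynomials: a · b = 2·x^2. Reducing coefficients mod 3: a · b ≡ 2·x^2. This already has degree < 3, so no reduction by f is needed. Hence a · b ≡ 2·x^2 in F_3[x]/(f).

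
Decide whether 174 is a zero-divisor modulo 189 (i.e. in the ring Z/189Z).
gcd(174, 189) = 3 > 1, so 174 is not a unit in Z/189Z. In Z/nZ every nonzero non-unit is a zero-divisor: explicitly, take b = 189/gcd = 63 ≠ 0 (mod 189); then 174·63 = 10962 = 58·189, i.e. 174·63 ≡ 0 (mod 189). So 174 is a zero-divisor.

Final answer: YES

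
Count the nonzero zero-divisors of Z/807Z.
Z/807Z has 270 nonzero zero-divisors

In Z/807Z each nonzero element is either a unit (gcd with 807 is 1) or a zero-divisor (gcd > 1). The number of units is φ(807): factorise 807 = 3 · 269, so φ(807) = (3 − 1) · (269 − 1) = 2 · 268 = 536. The nonzero elements number 807 − 1 = 806. Hence the nonzero zero-divisors number 806 − 536 = 270.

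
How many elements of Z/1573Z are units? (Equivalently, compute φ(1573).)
Z/1573Z has φ(1573) = 1320 units

An element a ∈ Z/1573Z is a unit iff gcd(a, 1573) = 1, so the number of units is φ(1573). φ is multiplicative, with φ(p^e) = p^e − p^(e−1). Factorise 1573 = 11^2 · 13. Then
  φ(1573) = (11^2 − 11^1) · (13 − 1) = 110 · 12 = 1320.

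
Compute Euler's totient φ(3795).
φ(3795) = 1760

φ is multiplicative, with φ(p^e) = p^e − p^(e−1). Factorise 3795 = 3 · 5 · 11 · 23. Then
  φ(3795) = (3 − 1) · (5 − 1) · (11 − 1) · (23 − 1) = 2 · 4 · 10 · 22 = 1760.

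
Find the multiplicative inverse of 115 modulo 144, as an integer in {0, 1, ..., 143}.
Apply the extended Euclidean algorithm to (144, 115), tracking rows (r, s, t) with s·144 + t·115 = r. Each division r_prev = q·r_cur + r_new produces the new row as (previous row) − q·(current row):
  row A: (144, 1, 0)   [1·144 + 0·115 = 144]
  row B: (115, 0, 1)   [0·144 + 1·115 = 115]
  144 = 1·115 + 29   → row C = row A − 1·row B = (29, 1, −1)   [check: 1·144 − 1·115 = 29]
  115 = 3·29 + 28   → row D = row B − 3·row C = (28, −3, 4)   [check: −3·144 + 4·115 = 28]
  29 = 1·28 + 1   → row E = row C − 1·row D = (1, 4, −5)   [check: 4·144 − 5·115 = 1]
  28 = 28·1 + 0   → remainder 0, stop. gcd = 1 (last nonzero row E).
The gcd is 1, so 115 is invertible mod 144. The last nonzero row gives 4·144 − 5·115 = 1, so t = −5. So 115^(−1) ≡ −5 ≡ 139 (mod 144). Verify: 115 · 139 = 15985 ≡ 1 (mod 144). ✓

Final answer: 115^(−1) ≡ 139 (mod 144)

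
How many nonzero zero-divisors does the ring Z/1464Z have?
In Z/1464Z each nonzero element is either a unit (gcd with 1464 is 1) or a zero-divisor (gcd > 1). The number of units is φ(1464): factorise 1464 = 2^3 · 3 · 61, so φ(1464) = (2^3 − 2^2) · (3 − 1) · (61 − 1) = 4 · 2 · 60 = 480. The nonzero elements number 1464 − 1 = 1463. Hence the nonzero zero-divisors number 1463 − 480 = 983.

Final answer: Z/1464Z has 983 nonzero zero-divisors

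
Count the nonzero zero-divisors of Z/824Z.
Z/824Z has 415 nonzero zero-divisors

In Z/824Z each nonzero element is either a unit (gcd with 824 is 1) or a zero-divisor (gcd > 1). The number of units is φ(824): factorise 824 = 2^3 · 103, so φ(824) = (2^3 − 2^2) · (103 − 1) = 4 · 102 = 408. The nonzero elements number 824 − 1 = 823. Hence the nonzero zero-divisors number 823 − 408 = 415.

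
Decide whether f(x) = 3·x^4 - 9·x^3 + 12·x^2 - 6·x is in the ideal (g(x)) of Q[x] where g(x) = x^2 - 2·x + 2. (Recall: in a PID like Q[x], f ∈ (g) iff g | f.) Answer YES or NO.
YES

In Q[x] the ideal (g) consists of all multiples of g, so f ∈ (g) iff g | f, i.e. iff the remainder of f on division by g is 0. Divide f by g (g is monic, so eliminate the leading term of the running remainder at each step):
  leading term 3·x^4: subtract (3·x^2)·g(x) = 3·x^4 - 6·x^3 + 6·x^2, leaving -3·x^3 + 6·x^2 - 6·x
  leading term -3·x^3: subtract (-3·x)·g(x) = -3·x^3 + 6·x^2 - 6·x, leaving 0
The remainder is 0, so f(x) = g(x) · h(x) with h(x) = 3·x^2 - 3·x. Hence g | f, i.e. f ∈ (g).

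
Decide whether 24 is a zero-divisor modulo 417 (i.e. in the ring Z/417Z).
YES

gcd(24, 417) = 3 > 1, so 24 is not a unit in Z/417Z. In Z/nZ every nonzero non-unit is a zero-divisor: explicitly, take b = 417/gcd = 139 ≠ 0 (mod 417); then 24·139 = 3336 = 8·417, i.e. 24·139 ≡ 0 (mod 417). So 24 is a zero-divisor.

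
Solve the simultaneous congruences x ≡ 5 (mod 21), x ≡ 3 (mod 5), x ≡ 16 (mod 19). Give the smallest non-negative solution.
The moduli 21, 5, 19 are pairwise coprime, so by the CRT there is a unique solution mod 21·5·19 = 1995.
Solve by successive substitution. Start with x ≡ 5 (mod 21).
  Combine with x ≡ 3 (mod 5): write x = 5 + 21·t and require 5 + 21·t ≡ 3 (mod 5), i.e. 21·t ≡ 3 − 5 ≡ 3 (mod 5). Since 21^(−1) ≡ 1 (mod 5) (21 ≡ 1 (mod 5)), t ≡ 1·3 ≡ 3 (mod 5). So x ≡ 5 + 21·3 = 68 (mod 105).
  Combine with x ≡ 16 (mod 19): write x = 68 + 105·t and require 68 + 105·t ≡ 16 (mod 19), i.e. 105·t ≡ 16 − 68 ≡ 5 (mod 19). Since 105^(−1) ≡ 2 (mod 19) (105 ≡ 10 (mod 19)), t ≡ 2·5 ≡ 10 (mod 19). So x ≡ 68 + 105·10 = 1118 (mod 1995).
Unique solution in [0, 1995): x = 1118.

Final answer: x ≡ 1118 (mod 1995); the representative in [0, 1995) is 1118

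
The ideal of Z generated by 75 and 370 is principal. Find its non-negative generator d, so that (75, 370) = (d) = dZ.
In the PID Z, (a, b) is generated by gcd(a, b). Compute gcd(370, 75) with the extended Euclidean algorithm, tracking rows (r, s, t) with s·370 + t·75 = r:
  row A: (370, 1, 0)   [1·370 + 0·75 = 370]
  row B: (75, 0, 1)   [0·370 + 1·75 = 75]
  370 = 4·75 + 70   → row C = row A − 4·row B = (70, 1, −4)   [check: 1·370 − 4·75 = 70]
  75 = 1·70 + 5   → row D = row B − 1·row C = (5, −1, 5)   [check: −1·370 + 5·75 = 5]
  70 = 14·5 + 0   → remainder 0, stop. gcd = 5 (last nonzero row D).
So gcd(75, 370) = 5, with Bézout identity −1·370 + 5·75 = 5. Containment (⊇): the Bézout identity exhibits 5 as an element of (75, 370), giving (5) ⊆ (75, 370). Containment (⊆): since 5 | 75 and 5 | 370 (75 = 5·15, 370 = 5·74), every Z-linear combination of 75 and 370 is divisible by 5, so (75, 370) ⊆ (5). Therefore (75, 370) = (5), d = 5.

Final answer: (75, 370) = (5); d = 5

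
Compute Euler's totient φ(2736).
φ is multiplicative, with φ(p^e) = p^e − p^(e−1). Factorise 2736 = 2^4 · 3^2 · 19. Then
  φ(2736) = (2^4 − 2^3) · (3^2 − 3^1) · (19 − 1) = 8 · 6 · 18 = 864.

Final answer: φ(2736) = 864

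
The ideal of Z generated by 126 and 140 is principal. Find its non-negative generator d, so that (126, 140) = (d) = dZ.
(126, 140) = (14); d = 14

In the PID Z, (a, b) is generated by gcd(a, b). Compute gcd(140, 126) with the extended Euclidean algorithm, tracking rows (r, s, t) with s·140 + t·126 = r:
  row A: (140, 1, 0)   [1·140 + 0·126 = 140]
  row B: (126, 0, 1)   [0·140 + 1·126 = 126]
  140 = 1·126 + 14   → row C = row A − 1·row B = (14, 1, −1)   [check: 1·140 − 1·126 = 14]
  126 = 9·14 + 0   → remainder 0, stop. gcd = 14 (last nonzero row C).
So gcd(126, 140) = 14, with Bézout identity 1·140 − 1·126 = 14. Containment (⊇): the Bézout identity exhibits 14 as an element of (126, 140), giving (14) ⊆ (126, 140). Containment (⊆): since 14 | 126 and 14 | 140 (126 = 14·9, 140 = 14·10), every Z-linear combination of 126 and 140 is divisible by 14, so (126, 140) ⊆ (14). Therefore (126, 140) = (14), d = 14.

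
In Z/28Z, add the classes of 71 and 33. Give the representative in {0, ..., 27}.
Reduce the summands first: 71 ≡ 15, 33 ≡ 5 (mod 28), so 71 + 33 ≡ 15 + 5 (mod 28). 15 + 5 = 20; 20 = 0·28 + 20, so (71 + 33) mod 28 = 20.

Final answer: 20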